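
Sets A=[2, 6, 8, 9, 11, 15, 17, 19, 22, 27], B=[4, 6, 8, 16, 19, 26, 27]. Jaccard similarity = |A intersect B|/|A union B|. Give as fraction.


A intersect B = [6, 8, 19, 27]
|A intersect B| = 4
A union B = [2, 4, 6, 8, 9, 11, 15, 16, 17, 19, 22, 26, 27]
|A union B| = 13
Jaccard = 4/13 = 4/13

4/13


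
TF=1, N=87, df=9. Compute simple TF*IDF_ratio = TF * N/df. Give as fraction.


TF * (N/df)
= 1 * (87/9)
= 1 * 29/3
= 29/3

29/3


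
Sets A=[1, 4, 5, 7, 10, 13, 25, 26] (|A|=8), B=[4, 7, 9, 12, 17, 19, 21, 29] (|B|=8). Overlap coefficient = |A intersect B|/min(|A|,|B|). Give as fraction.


A intersect B = [4, 7]
|A intersect B| = 2
min(|A|, |B|) = min(8, 8) = 8
Overlap = 2 / 8 = 1/4

1/4


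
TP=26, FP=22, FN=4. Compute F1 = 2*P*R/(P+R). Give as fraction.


F1 = 2 * P * R / (P + R)
P = TP/(TP+FP) = 26/48 = 13/24
R = TP/(TP+FN) = 26/30 = 13/15
2 * P * R = 2 * 13/24 * 13/15 = 169/180
P + R = 13/24 + 13/15 = 169/120
F1 = 169/180 / 169/120 = 2/3

2/3


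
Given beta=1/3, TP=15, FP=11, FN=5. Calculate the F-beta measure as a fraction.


P = TP/(TP+FP) = 15/26 = 15/26
R = TP/(TP+FN) = 15/20 = 3/4
beta^2 = 1/3^2 = 1/9
(1 + beta^2) = 10/9
Numerator = (1+beta^2)*P*R = 25/52
Denominator = beta^2*P + R = 5/78 + 3/4 = 127/156
F_beta = 75/127

75/127


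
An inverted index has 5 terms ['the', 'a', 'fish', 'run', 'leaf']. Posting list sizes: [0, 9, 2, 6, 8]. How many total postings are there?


Summing posting list sizes:
'the': 0 postings
'a': 9 postings
'fish': 2 postings
'run': 6 postings
'leaf': 8 postings
Total = 0 + 9 + 2 + 6 + 8 = 25

25


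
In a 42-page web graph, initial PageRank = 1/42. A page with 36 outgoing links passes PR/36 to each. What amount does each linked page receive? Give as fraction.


Initial PR = 1/42 = 1/42
Outlinks = 36
Contribution per link = PR / outlinks
= 1/42 / 36
= 1/1512

1/1512


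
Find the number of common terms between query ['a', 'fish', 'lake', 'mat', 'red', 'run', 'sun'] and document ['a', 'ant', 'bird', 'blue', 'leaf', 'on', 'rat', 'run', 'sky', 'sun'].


Query terms: ['a', 'fish', 'lake', 'mat', 'red', 'run', 'sun']
Document terms: ['a', 'ant', 'bird', 'blue', 'leaf', 'on', 'rat', 'run', 'sky', 'sun']
Common terms: ['a', 'run', 'sun']
Overlap count = 3

3


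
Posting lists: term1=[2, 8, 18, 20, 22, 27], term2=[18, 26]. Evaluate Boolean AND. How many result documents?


Boolean AND: find intersection of posting lists
term1 docs: [2, 8, 18, 20, 22, 27]
term2 docs: [18, 26]
Intersection: [18]
|intersection| = 1

1


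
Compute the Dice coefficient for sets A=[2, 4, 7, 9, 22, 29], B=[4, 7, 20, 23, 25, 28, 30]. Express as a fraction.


A intersect B = [4, 7]
|A intersect B| = 2
|A| = 6, |B| = 7
Dice = 2*2 / (6+7)
= 4 / 13 = 4/13

4/13


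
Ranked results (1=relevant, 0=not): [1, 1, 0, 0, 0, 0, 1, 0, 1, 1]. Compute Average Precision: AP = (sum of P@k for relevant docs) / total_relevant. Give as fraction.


Computing P@k for each relevant position:
Position 1: relevant, P@1 = 1/1 = 1
Position 2: relevant, P@2 = 2/2 = 1
Position 3: not relevant
Position 4: not relevant
Position 5: not relevant
Position 6: not relevant
Position 7: relevant, P@7 = 3/7 = 3/7
Position 8: not relevant
Position 9: relevant, P@9 = 4/9 = 4/9
Position 10: relevant, P@10 = 5/10 = 1/2
Sum of P@k = 1 + 1 + 3/7 + 4/9 + 1/2 = 425/126
AP = 425/126 / 5 = 85/126

85/126


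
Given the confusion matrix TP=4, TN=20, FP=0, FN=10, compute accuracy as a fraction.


Accuracy = (TP + TN) / (TP + TN + FP + FN)
TP + TN = 4 + 20 = 24
Total = 4 + 20 + 0 + 10 = 34
Accuracy = 24 / 34 = 12/17

12/17


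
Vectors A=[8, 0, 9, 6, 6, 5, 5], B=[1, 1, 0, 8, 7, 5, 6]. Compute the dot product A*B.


Dot product = sum of element-wise products
A[0]*B[0] = 8*1 = 8
A[1]*B[1] = 0*1 = 0
A[2]*B[2] = 9*0 = 0
A[3]*B[3] = 6*8 = 48
A[4]*B[4] = 6*7 = 42
A[5]*B[5] = 5*5 = 25
A[6]*B[6] = 5*6 = 30
Sum = 8 + 0 + 0 + 48 + 42 + 25 + 30 = 153

153


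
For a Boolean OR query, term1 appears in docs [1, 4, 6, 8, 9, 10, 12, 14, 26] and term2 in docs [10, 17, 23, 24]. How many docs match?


Boolean OR: find union of posting lists
term1 docs: [1, 4, 6, 8, 9, 10, 12, 14, 26]
term2 docs: [10, 17, 23, 24]
Union: [1, 4, 6, 8, 9, 10, 12, 14, 17, 23, 24, 26]
|union| = 12

12


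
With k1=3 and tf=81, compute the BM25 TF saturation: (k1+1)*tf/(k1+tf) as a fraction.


BM25 TF component = (k1+1)*tf / (k1+tf)
k1 = 3, tf = 81
Numerator = (3+1)*81 = 324
Denominator = 3 + 81 = 84
= 324/84 = 27/7

27/7


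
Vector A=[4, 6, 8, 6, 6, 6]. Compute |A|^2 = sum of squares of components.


|A|^2 = sum of squared components
A[0]^2 = 4^2 = 16
A[1]^2 = 6^2 = 36
A[2]^2 = 8^2 = 64
A[3]^2 = 6^2 = 36
A[4]^2 = 6^2 = 36
A[5]^2 = 6^2 = 36
Sum = 16 + 36 + 64 + 36 + 36 + 36 = 224

224


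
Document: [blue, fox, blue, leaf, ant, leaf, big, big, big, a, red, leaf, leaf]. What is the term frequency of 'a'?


Document has 13 words
Scanning for 'a':
Found at positions: [9]
Count = 1

1


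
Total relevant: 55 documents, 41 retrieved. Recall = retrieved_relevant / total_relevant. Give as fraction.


Recall = retrieved_relevant / total_relevant
= 41 / 55
= 41 / (41 + 14)
= 41/55

41/55


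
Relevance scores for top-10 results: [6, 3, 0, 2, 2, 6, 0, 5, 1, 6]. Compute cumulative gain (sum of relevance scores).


Cumulative Gain = sum of relevance scores
Position 1: rel=6, running sum=6
Position 2: rel=3, running sum=9
Position 3: rel=0, running sum=9
Position 4: rel=2, running sum=11
Position 5: rel=2, running sum=13
Position 6: rel=6, running sum=19
Position 7: rel=0, running sum=19
Position 8: rel=5, running sum=24
Position 9: rel=1, running sum=25
Position 10: rel=6, running sum=31
CG = 31

31


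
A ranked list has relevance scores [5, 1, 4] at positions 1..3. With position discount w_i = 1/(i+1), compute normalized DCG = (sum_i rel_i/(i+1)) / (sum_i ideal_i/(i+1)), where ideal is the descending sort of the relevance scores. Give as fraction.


Position discount weights w_i = 1/(i+1) for i=1..3:
Weights = [1/2, 1/3, 1/4]
Actual relevance: [5, 1, 4]
DCG = 5/2 + 1/3 + 4/4 = 23/6
Ideal relevance (sorted desc): [5, 4, 1]
Ideal DCG = 5/2 + 4/3 + 1/4 = 49/12
nDCG = DCG / ideal_DCG = 23/6 / 49/12 = 46/49

46/49


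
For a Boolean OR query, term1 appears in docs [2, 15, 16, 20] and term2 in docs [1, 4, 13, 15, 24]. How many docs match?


Boolean OR: find union of posting lists
term1 docs: [2, 15, 16, 20]
term2 docs: [1, 4, 13, 15, 24]
Union: [1, 2, 4, 13, 15, 16, 20, 24]
|union| = 8

8


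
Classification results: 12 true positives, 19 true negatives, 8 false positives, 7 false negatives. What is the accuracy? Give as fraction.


Accuracy = (TP + TN) / (TP + TN + FP + FN)
TP + TN = 12 + 19 = 31
Total = 12 + 19 + 8 + 7 = 46
Accuracy = 31 / 46 = 31/46

31/46


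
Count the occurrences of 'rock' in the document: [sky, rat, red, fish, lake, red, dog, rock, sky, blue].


Document has 10 words
Scanning for 'rock':
Found at positions: [7]
Count = 1

1


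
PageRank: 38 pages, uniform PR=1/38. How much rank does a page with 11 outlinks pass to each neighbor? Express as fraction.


Initial PR = 1/38 = 1/38
Outlinks = 11
Contribution per link = PR / outlinks
= 1/38 / 11
= 1/418

1/418


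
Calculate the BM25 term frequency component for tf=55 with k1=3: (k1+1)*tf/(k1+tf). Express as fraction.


BM25 TF component = (k1+1)*tf / (k1+tf)
k1 = 3, tf = 55
Numerator = (3+1)*55 = 220
Denominator = 3 + 55 = 58
= 220/58 = 110/29

110/29


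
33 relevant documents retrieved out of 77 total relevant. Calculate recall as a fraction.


Recall = retrieved_relevant / total_relevant
= 33 / 77
= 33 / (33 + 44)
= 3/7

3/7


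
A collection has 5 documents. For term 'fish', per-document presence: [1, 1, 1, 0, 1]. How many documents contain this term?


Checking each document for 'fish':
Doc 1: present
Doc 2: present
Doc 3: present
Doc 4: absent
Doc 5: present
df = sum of presences = 1 + 1 + 1 + 0 + 1 = 4

4


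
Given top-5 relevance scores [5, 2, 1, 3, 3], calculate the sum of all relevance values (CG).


Cumulative Gain = sum of relevance scores
Position 1: rel=5, running sum=5
Position 2: rel=2, running sum=7
Position 3: rel=1, running sum=8
Position 4: rel=3, running sum=11
Position 5: rel=3, running sum=14
CG = 14

14


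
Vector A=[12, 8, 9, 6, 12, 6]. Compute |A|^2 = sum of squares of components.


|A|^2 = sum of squared components
A[0]^2 = 12^2 = 144
A[1]^2 = 8^2 = 64
A[2]^2 = 9^2 = 81
A[3]^2 = 6^2 = 36
A[4]^2 = 12^2 = 144
A[5]^2 = 6^2 = 36
Sum = 144 + 64 + 81 + 36 + 144 + 36 = 505

505


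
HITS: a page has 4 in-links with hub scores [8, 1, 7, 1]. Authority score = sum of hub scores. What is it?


Authority = sum of hub scores of in-linkers
In-link 1: hub score = 8
In-link 2: hub score = 1
In-link 3: hub score = 7
In-link 4: hub score = 1
Authority = 8 + 1 + 7 + 1 = 17

17


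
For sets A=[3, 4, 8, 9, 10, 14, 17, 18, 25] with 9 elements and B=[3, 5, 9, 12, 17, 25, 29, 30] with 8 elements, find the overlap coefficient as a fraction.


A intersect B = [3, 9, 17, 25]
|A intersect B| = 4
min(|A|, |B|) = min(9, 8) = 8
Overlap = 4 / 8 = 1/2

1/2


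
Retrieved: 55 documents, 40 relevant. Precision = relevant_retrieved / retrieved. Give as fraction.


Precision = relevant_retrieved / total_retrieved
= 40 / 55
= 40 / (40 + 15)
= 8/11

8/11


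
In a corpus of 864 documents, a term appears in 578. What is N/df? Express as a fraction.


IDF ratio = N / df
= 864 / 578
= 432/289

432/289


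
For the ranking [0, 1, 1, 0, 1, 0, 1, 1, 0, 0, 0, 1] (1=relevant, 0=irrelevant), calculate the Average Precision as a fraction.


Computing P@k for each relevant position:
Position 1: not relevant
Position 2: relevant, P@2 = 1/2 = 1/2
Position 3: relevant, P@3 = 2/3 = 2/3
Position 4: not relevant
Position 5: relevant, P@5 = 3/5 = 3/5
Position 6: not relevant
Position 7: relevant, P@7 = 4/7 = 4/7
Position 8: relevant, P@8 = 5/8 = 5/8
Position 9: not relevant
Position 10: not relevant
Position 11: not relevant
Position 12: relevant, P@12 = 6/12 = 1/2
Sum of P@k = 1/2 + 2/3 + 3/5 + 4/7 + 5/8 + 1/2 = 2909/840
AP = 2909/840 / 6 = 2909/5040

2909/5040


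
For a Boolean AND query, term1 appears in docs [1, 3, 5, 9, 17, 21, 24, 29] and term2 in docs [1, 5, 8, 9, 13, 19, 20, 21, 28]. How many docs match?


Boolean AND: find intersection of posting lists
term1 docs: [1, 3, 5, 9, 17, 21, 24, 29]
term2 docs: [1, 5, 8, 9, 13, 19, 20, 21, 28]
Intersection: [1, 5, 9, 21]
|intersection| = 4

4


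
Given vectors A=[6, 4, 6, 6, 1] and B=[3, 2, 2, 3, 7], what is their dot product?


Dot product = sum of element-wise products
A[0]*B[0] = 6*3 = 18
A[1]*B[1] = 4*2 = 8
A[2]*B[2] = 6*2 = 12
A[3]*B[3] = 6*3 = 18
A[4]*B[4] = 1*7 = 7
Sum = 18 + 8 + 12 + 18 + 7 = 63

63


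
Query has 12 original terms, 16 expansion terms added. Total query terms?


Original terms: 12
Expansion terms: 16
Total = 12 + 16 = 28

28


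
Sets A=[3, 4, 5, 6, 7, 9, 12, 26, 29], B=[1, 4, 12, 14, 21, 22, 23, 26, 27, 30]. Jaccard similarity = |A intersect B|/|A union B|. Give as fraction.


A intersect B = [4, 12, 26]
|A intersect B| = 3
A union B = [1, 3, 4, 5, 6, 7, 9, 12, 14, 21, 22, 23, 26, 27, 29, 30]
|A union B| = 16
Jaccard = 3/16 = 3/16

3/16


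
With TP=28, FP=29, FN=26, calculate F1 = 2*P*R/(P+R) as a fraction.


F1 = 2 * P * R / (P + R)
P = TP/(TP+FP) = 28/57 = 28/57
R = TP/(TP+FN) = 28/54 = 14/27
2 * P * R = 2 * 28/57 * 14/27 = 784/1539
P + R = 28/57 + 14/27 = 518/513
F1 = 784/1539 / 518/513 = 56/111

56/111


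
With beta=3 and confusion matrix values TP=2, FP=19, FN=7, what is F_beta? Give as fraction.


P = TP/(TP+FP) = 2/21 = 2/21
R = TP/(TP+FN) = 2/9 = 2/9
beta^2 = 3^2 = 9
(1 + beta^2) = 10
Numerator = (1+beta^2)*P*R = 40/189
Denominator = beta^2*P + R = 6/7 + 2/9 = 68/63
F_beta = 10/51

10/51


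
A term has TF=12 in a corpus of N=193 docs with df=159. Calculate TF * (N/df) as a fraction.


TF * (N/df)
= 12 * (193/159)
= 12 * 193/159
= 772/53

772/53


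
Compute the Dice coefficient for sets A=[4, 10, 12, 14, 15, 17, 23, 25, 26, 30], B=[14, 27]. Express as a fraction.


A intersect B = [14]
|A intersect B| = 1
|A| = 10, |B| = 2
Dice = 2*1 / (10+2)
= 2 / 12 = 1/6

1/6


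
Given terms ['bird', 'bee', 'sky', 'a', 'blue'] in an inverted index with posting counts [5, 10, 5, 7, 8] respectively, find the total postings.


Summing posting list sizes:
'bird': 5 postings
'bee': 10 postings
'sky': 5 postings
'a': 7 postings
'blue': 8 postings
Total = 5 + 10 + 5 + 7 + 8 = 35

35


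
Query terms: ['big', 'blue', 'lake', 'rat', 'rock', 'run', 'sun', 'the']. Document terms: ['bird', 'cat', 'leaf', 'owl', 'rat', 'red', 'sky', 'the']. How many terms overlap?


Query terms: ['big', 'blue', 'lake', 'rat', 'rock', 'run', 'sun', 'the']
Document terms: ['bird', 'cat', 'leaf', 'owl', 'rat', 'red', 'sky', 'the']
Common terms: ['rat', 'the']
Overlap count = 2

2


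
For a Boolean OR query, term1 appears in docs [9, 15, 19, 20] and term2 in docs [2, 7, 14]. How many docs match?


Boolean OR: find union of posting lists
term1 docs: [9, 15, 19, 20]
term2 docs: [2, 7, 14]
Union: [2, 7, 9, 14, 15, 19, 20]
|union| = 7

7


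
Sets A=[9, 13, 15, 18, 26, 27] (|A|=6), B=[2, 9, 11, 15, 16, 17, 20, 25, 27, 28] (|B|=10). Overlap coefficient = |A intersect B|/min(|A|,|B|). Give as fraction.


A intersect B = [9, 15, 27]
|A intersect B| = 3
min(|A|, |B|) = min(6, 10) = 6
Overlap = 3 / 6 = 1/2

1/2


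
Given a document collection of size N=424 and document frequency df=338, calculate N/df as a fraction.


IDF ratio = N / df
= 424 / 338
= 212/169

212/169


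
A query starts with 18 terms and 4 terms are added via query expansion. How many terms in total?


Original terms: 18
Expansion terms: 4
Total = 18 + 4 = 22

22


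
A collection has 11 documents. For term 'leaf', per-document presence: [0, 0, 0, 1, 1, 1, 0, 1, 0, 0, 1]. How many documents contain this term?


Checking each document for 'leaf':
Doc 1: absent
Doc 2: absent
Doc 3: absent
Doc 4: present
Doc 5: present
Doc 6: present
Doc 7: absent
Doc 8: present
Doc 9: absent
Doc 10: absent
Doc 11: present
df = sum of presences = 0 + 0 + 0 + 1 + 1 + 1 + 0 + 1 + 0 + 0 + 1 = 5

5


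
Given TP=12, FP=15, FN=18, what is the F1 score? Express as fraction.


F1 = 2 * P * R / (P + R)
P = TP/(TP+FP) = 12/27 = 4/9
R = TP/(TP+FN) = 12/30 = 2/5
2 * P * R = 2 * 4/9 * 2/5 = 16/45
P + R = 4/9 + 2/5 = 38/45
F1 = 16/45 / 38/45 = 8/19

8/19


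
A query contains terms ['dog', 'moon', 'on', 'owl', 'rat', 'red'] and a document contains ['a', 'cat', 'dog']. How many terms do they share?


Query terms: ['dog', 'moon', 'on', 'owl', 'rat', 'red']
Document terms: ['a', 'cat', 'dog']
Common terms: ['dog']
Overlap count = 1

1


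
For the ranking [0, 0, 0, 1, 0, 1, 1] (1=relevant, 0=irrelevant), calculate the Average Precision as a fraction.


Computing P@k for each relevant position:
Position 1: not relevant
Position 2: not relevant
Position 3: not relevant
Position 4: relevant, P@4 = 1/4 = 1/4
Position 5: not relevant
Position 6: relevant, P@6 = 2/6 = 1/3
Position 7: relevant, P@7 = 3/7 = 3/7
Sum of P@k = 1/4 + 1/3 + 3/7 = 85/84
AP = 85/84 / 3 = 85/252

85/252


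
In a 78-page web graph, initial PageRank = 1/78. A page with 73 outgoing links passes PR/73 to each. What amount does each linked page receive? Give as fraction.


Initial PR = 1/78 = 1/78
Outlinks = 73
Contribution per link = PR / outlinks
= 1/78 / 73
= 1/5694

1/5694


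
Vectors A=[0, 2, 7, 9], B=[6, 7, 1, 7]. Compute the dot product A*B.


Dot product = sum of element-wise products
A[0]*B[0] = 0*6 = 0
A[1]*B[1] = 2*7 = 14
A[2]*B[2] = 7*1 = 7
A[3]*B[3] = 9*7 = 63
Sum = 0 + 14 + 7 + 63 = 84

84


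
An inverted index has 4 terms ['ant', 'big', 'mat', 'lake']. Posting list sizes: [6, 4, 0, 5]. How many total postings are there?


Summing posting list sizes:
'ant': 6 postings
'big': 4 postings
'mat': 0 postings
'lake': 5 postings
Total = 6 + 4 + 0 + 5 = 15

15


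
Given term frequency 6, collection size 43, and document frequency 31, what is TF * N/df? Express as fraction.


TF * (N/df)
= 6 * (43/31)
= 6 * 43/31
= 258/31

258/31


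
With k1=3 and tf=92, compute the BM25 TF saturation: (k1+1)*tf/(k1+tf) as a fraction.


BM25 TF component = (k1+1)*tf / (k1+tf)
k1 = 3, tf = 92
Numerator = (3+1)*92 = 368
Denominator = 3 + 92 = 95
= 368/95 = 368/95

368/95


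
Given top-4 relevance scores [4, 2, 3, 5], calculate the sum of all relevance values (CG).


Cumulative Gain = sum of relevance scores
Position 1: rel=4, running sum=4
Position 2: rel=2, running sum=6
Position 3: rel=3, running sum=9
Position 4: rel=5, running sum=14
CG = 14

14


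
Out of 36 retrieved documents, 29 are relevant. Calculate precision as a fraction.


Precision = relevant_retrieved / total_retrieved
= 29 / 36
= 29 / (29 + 7)
= 29/36

29/36


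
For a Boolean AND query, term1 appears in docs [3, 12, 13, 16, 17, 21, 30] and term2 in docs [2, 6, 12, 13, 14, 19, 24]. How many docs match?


Boolean AND: find intersection of posting lists
term1 docs: [3, 12, 13, 16, 17, 21, 30]
term2 docs: [2, 6, 12, 13, 14, 19, 24]
Intersection: [12, 13]
|intersection| = 2

2


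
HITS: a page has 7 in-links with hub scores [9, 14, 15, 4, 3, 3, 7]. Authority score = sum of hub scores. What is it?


Authority = sum of hub scores of in-linkers
In-link 1: hub score = 9
In-link 2: hub score = 14
In-link 3: hub score = 15
In-link 4: hub score = 4
In-link 5: hub score = 3
In-link 6: hub score = 3
In-link 7: hub score = 7
Authority = 9 + 14 + 15 + 4 + 3 + 3 + 7 = 55

55


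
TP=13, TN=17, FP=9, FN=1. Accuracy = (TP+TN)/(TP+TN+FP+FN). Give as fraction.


Accuracy = (TP + TN) / (TP + TN + FP + FN)
TP + TN = 13 + 17 = 30
Total = 13 + 17 + 9 + 1 = 40
Accuracy = 30 / 40 = 3/4

3/4


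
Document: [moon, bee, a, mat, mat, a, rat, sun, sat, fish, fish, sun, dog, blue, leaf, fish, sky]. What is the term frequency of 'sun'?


Document has 17 words
Scanning for 'sun':
Found at positions: [7, 11]
Count = 2

2


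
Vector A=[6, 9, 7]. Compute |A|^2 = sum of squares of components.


|A|^2 = sum of squared components
A[0]^2 = 6^2 = 36
A[1]^2 = 9^2 = 81
A[2]^2 = 7^2 = 49
Sum = 36 + 81 + 49 = 166

166


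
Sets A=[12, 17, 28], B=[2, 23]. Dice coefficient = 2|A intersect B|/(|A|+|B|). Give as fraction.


A intersect B = []
|A intersect B| = 0
|A| = 3, |B| = 2
Dice = 2*0 / (3+2)
= 0 / 5 = 0

0


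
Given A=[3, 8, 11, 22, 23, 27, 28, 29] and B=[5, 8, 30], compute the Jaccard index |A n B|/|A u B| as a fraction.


A intersect B = [8]
|A intersect B| = 1
A union B = [3, 5, 8, 11, 22, 23, 27, 28, 29, 30]
|A union B| = 10
Jaccard = 1/10 = 1/10

1/10


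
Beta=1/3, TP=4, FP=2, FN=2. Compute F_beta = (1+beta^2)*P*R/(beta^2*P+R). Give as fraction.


P = TP/(TP+FP) = 4/6 = 2/3
R = TP/(TP+FN) = 4/6 = 2/3
beta^2 = 1/3^2 = 1/9
(1 + beta^2) = 10/9
Numerator = (1+beta^2)*P*R = 40/81
Denominator = beta^2*P + R = 2/27 + 2/3 = 20/27
F_beta = 2/3

2/3


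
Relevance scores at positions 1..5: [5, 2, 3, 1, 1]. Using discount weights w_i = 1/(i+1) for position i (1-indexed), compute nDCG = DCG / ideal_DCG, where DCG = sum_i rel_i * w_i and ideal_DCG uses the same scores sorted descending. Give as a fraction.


Position discount weights w_i = 1/(i+1) for i=1..5:
Weights = [1/2, 1/3, 1/4, 1/5, 1/6]
Actual relevance: [5, 2, 3, 1, 1]
DCG = 5/2 + 2/3 + 3/4 + 1/5 + 1/6 = 257/60
Ideal relevance (sorted desc): [5, 3, 2, 1, 1]
Ideal DCG = 5/2 + 3/3 + 2/4 + 1/5 + 1/6 = 131/30
nDCG = DCG / ideal_DCG = 257/60 / 131/30 = 257/262

257/262


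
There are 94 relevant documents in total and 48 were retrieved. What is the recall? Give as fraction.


Recall = retrieved_relevant / total_relevant
= 48 / 94
= 48 / (48 + 46)
= 24/47

24/47


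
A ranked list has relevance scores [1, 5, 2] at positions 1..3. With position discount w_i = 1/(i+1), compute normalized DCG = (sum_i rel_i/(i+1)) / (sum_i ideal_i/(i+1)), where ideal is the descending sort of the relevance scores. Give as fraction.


Position discount weights w_i = 1/(i+1) for i=1..3:
Weights = [1/2, 1/3, 1/4]
Actual relevance: [1, 5, 2]
DCG = 1/2 + 5/3 + 2/4 = 8/3
Ideal relevance (sorted desc): [5, 2, 1]
Ideal DCG = 5/2 + 2/3 + 1/4 = 41/12
nDCG = DCG / ideal_DCG = 8/3 / 41/12 = 32/41

32/41


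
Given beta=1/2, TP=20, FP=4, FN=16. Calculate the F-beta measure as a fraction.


P = TP/(TP+FP) = 20/24 = 5/6
R = TP/(TP+FN) = 20/36 = 5/9
beta^2 = 1/2^2 = 1/4
(1 + beta^2) = 5/4
Numerator = (1+beta^2)*P*R = 125/216
Denominator = beta^2*P + R = 5/24 + 5/9 = 55/72
F_beta = 25/33

25/33


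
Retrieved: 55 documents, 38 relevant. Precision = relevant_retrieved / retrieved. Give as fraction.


Precision = relevant_retrieved / total_retrieved
= 38 / 55
= 38 / (38 + 17)
= 38/55

38/55


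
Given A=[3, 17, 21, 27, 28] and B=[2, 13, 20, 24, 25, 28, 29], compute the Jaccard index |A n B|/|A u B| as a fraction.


A intersect B = [28]
|A intersect B| = 1
A union B = [2, 3, 13, 17, 20, 21, 24, 25, 27, 28, 29]
|A union B| = 11
Jaccard = 1/11 = 1/11

1/11


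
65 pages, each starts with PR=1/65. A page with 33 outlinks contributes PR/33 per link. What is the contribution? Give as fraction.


Initial PR = 1/65 = 1/65
Outlinks = 33
Contribution per link = PR / outlinks
= 1/65 / 33
= 1/2145

1/2145


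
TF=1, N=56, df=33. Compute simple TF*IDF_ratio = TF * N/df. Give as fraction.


TF * (N/df)
= 1 * (56/33)
= 1 * 56/33
= 56/33

56/33


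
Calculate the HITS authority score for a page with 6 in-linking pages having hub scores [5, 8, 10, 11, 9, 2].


Authority = sum of hub scores of in-linkers
In-link 1: hub score = 5
In-link 2: hub score = 8
In-link 3: hub score = 10
In-link 4: hub score = 11
In-link 5: hub score = 9
In-link 6: hub score = 2
Authority = 5 + 8 + 10 + 11 + 9 + 2 = 45

45


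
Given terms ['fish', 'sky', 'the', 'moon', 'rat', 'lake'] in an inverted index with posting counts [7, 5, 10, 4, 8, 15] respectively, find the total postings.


Summing posting list sizes:
'fish': 7 postings
'sky': 5 postings
'the': 10 postings
'moon': 4 postings
'rat': 8 postings
'lake': 15 postings
Total = 7 + 5 + 10 + 4 + 8 + 15 = 49

49


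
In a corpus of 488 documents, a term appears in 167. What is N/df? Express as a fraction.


IDF ratio = N / df
= 488 / 167
= 488/167

488/167


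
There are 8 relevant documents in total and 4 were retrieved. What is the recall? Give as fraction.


Recall = retrieved_relevant / total_relevant
= 4 / 8
= 4 / (4 + 4)
= 1/2

1/2


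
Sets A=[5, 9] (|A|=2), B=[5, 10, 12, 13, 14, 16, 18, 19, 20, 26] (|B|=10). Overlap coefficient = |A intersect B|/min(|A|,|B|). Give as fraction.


A intersect B = [5]
|A intersect B| = 1
min(|A|, |B|) = min(2, 10) = 2
Overlap = 1 / 2 = 1/2

1/2


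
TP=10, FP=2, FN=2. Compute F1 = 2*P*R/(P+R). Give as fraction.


F1 = 2 * P * R / (P + R)
P = TP/(TP+FP) = 10/12 = 5/6
R = TP/(TP+FN) = 10/12 = 5/6
2 * P * R = 2 * 5/6 * 5/6 = 25/18
P + R = 5/6 + 5/6 = 5/3
F1 = 25/18 / 5/3 = 5/6

5/6


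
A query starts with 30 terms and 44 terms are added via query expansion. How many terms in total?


Original terms: 30
Expansion terms: 44
Total = 30 + 44 = 74

74


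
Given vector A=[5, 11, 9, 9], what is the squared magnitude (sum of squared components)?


|A|^2 = sum of squared components
A[0]^2 = 5^2 = 25
A[1]^2 = 11^2 = 121
A[2]^2 = 9^2 = 81
A[3]^2 = 9^2 = 81
Sum = 25 + 121 + 81 + 81 = 308

308


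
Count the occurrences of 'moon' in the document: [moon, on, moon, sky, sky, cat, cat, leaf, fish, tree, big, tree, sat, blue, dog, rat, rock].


Document has 17 words
Scanning for 'moon':
Found at positions: [0, 2]
Count = 2

2


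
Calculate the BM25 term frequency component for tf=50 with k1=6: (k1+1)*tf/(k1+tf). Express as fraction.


BM25 TF component = (k1+1)*tf / (k1+tf)
k1 = 6, tf = 50
Numerator = (6+1)*50 = 350
Denominator = 6 + 50 = 56
= 350/56 = 25/4

25/4


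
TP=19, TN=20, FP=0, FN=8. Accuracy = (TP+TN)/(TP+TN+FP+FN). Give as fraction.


Accuracy = (TP + TN) / (TP + TN + FP + FN)
TP + TN = 19 + 20 = 39
Total = 19 + 20 + 0 + 8 = 47
Accuracy = 39 / 47 = 39/47

39/47


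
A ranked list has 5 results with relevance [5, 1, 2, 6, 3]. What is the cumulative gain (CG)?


Cumulative Gain = sum of relevance scores
Position 1: rel=5, running sum=5
Position 2: rel=1, running sum=6
Position 3: rel=2, running sum=8
Position 4: rel=6, running sum=14
Position 5: rel=3, running sum=17
CG = 17

17


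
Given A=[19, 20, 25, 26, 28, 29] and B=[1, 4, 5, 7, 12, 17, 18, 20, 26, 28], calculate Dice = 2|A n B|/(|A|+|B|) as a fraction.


A intersect B = [20, 26, 28]
|A intersect B| = 3
|A| = 6, |B| = 10
Dice = 2*3 / (6+10)
= 6 / 16 = 3/8

3/8


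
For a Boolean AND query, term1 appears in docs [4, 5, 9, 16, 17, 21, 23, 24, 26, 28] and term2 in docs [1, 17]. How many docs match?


Boolean AND: find intersection of posting lists
term1 docs: [4, 5, 9, 16, 17, 21, 23, 24, 26, 28]
term2 docs: [1, 17]
Intersection: [17]
|intersection| = 1

1


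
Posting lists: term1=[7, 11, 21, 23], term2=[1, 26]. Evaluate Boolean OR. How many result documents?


Boolean OR: find union of posting lists
term1 docs: [7, 11, 21, 23]
term2 docs: [1, 26]
Union: [1, 7, 11, 21, 23, 26]
|union| = 6

6


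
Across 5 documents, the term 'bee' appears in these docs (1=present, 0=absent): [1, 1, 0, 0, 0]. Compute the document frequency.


Checking each document for 'bee':
Doc 1: present
Doc 2: present
Doc 3: absent
Doc 4: absent
Doc 5: absent
df = sum of presences = 1 + 1 + 0 + 0 + 0 = 2

2


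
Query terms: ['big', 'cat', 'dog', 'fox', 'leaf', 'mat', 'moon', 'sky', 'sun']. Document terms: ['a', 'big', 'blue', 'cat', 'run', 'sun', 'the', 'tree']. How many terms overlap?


Query terms: ['big', 'cat', 'dog', 'fox', 'leaf', 'mat', 'moon', 'sky', 'sun']
Document terms: ['a', 'big', 'blue', 'cat', 'run', 'sun', 'the', 'tree']
Common terms: ['big', 'cat', 'sun']
Overlap count = 3

3


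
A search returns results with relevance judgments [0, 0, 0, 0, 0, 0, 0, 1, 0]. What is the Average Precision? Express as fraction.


Computing P@k for each relevant position:
Position 1: not relevant
Position 2: not relevant
Position 3: not relevant
Position 4: not relevant
Position 5: not relevant
Position 6: not relevant
Position 7: not relevant
Position 8: relevant, P@8 = 1/8 = 1/8
Position 9: not relevant
Sum of P@k = 1/8 = 1/8
AP = 1/8 / 1 = 1/8

1/8


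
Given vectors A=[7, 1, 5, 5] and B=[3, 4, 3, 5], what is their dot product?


Dot product = sum of element-wise products
A[0]*B[0] = 7*3 = 21
A[1]*B[1] = 1*4 = 4
A[2]*B[2] = 5*3 = 15
A[3]*B[3] = 5*5 = 25
Sum = 21 + 4 + 15 + 25 = 65

65


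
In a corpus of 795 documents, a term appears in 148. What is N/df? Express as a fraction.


IDF ratio = N / df
= 795 / 148
= 795/148

795/148


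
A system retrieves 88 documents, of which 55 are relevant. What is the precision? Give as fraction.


Precision = relevant_retrieved / total_retrieved
= 55 / 88
= 55 / (55 + 33)
= 5/8

5/8


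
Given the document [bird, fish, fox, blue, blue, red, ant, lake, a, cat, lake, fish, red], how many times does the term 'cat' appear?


Document has 13 words
Scanning for 'cat':
Found at positions: [9]
Count = 1

1


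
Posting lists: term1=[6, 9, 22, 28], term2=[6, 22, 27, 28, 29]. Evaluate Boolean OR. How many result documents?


Boolean OR: find union of posting lists
term1 docs: [6, 9, 22, 28]
term2 docs: [6, 22, 27, 28, 29]
Union: [6, 9, 22, 27, 28, 29]
|union| = 6

6


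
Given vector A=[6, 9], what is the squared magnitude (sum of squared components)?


|A|^2 = sum of squared components
A[0]^2 = 6^2 = 36
A[1]^2 = 9^2 = 81
Sum = 36 + 81 = 117

117


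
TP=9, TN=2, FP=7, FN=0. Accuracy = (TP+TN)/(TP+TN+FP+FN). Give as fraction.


Accuracy = (TP + TN) / (TP + TN + FP + FN)
TP + TN = 9 + 2 = 11
Total = 9 + 2 + 7 + 0 = 18
Accuracy = 11 / 18 = 11/18

11/18


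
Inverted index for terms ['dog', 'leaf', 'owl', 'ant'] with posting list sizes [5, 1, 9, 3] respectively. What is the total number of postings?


Summing posting list sizes:
'dog': 5 postings
'leaf': 1 postings
'owl': 9 postings
'ant': 3 postings
Total = 5 + 1 + 9 + 3 = 18

18


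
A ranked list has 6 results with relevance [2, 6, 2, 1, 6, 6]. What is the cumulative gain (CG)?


Cumulative Gain = sum of relevance scores
Position 1: rel=2, running sum=2
Position 2: rel=6, running sum=8
Position 3: rel=2, running sum=10
Position 4: rel=1, running sum=11
Position 5: rel=6, running sum=17
Position 6: rel=6, running sum=23
CG = 23

23


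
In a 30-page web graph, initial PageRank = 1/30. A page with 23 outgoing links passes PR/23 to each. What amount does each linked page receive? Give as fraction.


Initial PR = 1/30 = 1/30
Outlinks = 23
Contribution per link = PR / outlinks
= 1/30 / 23
= 1/690

1/690


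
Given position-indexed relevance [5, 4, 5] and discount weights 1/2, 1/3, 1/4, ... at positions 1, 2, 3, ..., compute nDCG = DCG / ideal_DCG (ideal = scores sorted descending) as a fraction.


Position discount weights w_i = 1/(i+1) for i=1..3:
Weights = [1/2, 1/3, 1/4]
Actual relevance: [5, 4, 5]
DCG = 5/2 + 4/3 + 5/4 = 61/12
Ideal relevance (sorted desc): [5, 5, 4]
Ideal DCG = 5/2 + 5/3 + 4/4 = 31/6
nDCG = DCG / ideal_DCG = 61/12 / 31/6 = 61/62

61/62


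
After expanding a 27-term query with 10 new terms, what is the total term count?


Original terms: 27
Expansion terms: 10
Total = 27 + 10 = 37

37


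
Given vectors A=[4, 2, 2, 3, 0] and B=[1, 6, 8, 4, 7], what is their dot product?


Dot product = sum of element-wise products
A[0]*B[0] = 4*1 = 4
A[1]*B[1] = 2*6 = 12
A[2]*B[2] = 2*8 = 16
A[3]*B[3] = 3*4 = 12
A[4]*B[4] = 0*7 = 0
Sum = 4 + 12 + 16 + 12 + 0 = 44

44


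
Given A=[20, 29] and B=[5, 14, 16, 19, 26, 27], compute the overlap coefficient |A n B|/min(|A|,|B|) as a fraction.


A intersect B = []
|A intersect B| = 0
min(|A|, |B|) = min(2, 6) = 2
Overlap = 0 / 2 = 0

0


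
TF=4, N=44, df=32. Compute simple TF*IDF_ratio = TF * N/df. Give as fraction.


TF * (N/df)
= 4 * (44/32)
= 4 * 11/8
= 11/2

11/2


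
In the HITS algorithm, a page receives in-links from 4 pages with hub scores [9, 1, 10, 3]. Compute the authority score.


Authority = sum of hub scores of in-linkers
In-link 1: hub score = 9
In-link 2: hub score = 1
In-link 3: hub score = 10
In-link 4: hub score = 3
Authority = 9 + 1 + 10 + 3 = 23

23


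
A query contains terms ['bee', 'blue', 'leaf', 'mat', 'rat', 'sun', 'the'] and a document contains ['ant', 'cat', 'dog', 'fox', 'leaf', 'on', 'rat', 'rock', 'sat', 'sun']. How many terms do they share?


Query terms: ['bee', 'blue', 'leaf', 'mat', 'rat', 'sun', 'the']
Document terms: ['ant', 'cat', 'dog', 'fox', 'leaf', 'on', 'rat', 'rock', 'sat', 'sun']
Common terms: ['leaf', 'rat', 'sun']
Overlap count = 3

3


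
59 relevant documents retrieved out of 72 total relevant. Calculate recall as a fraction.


Recall = retrieved_relevant / total_relevant
= 59 / 72
= 59 / (59 + 13)
= 59/72

59/72


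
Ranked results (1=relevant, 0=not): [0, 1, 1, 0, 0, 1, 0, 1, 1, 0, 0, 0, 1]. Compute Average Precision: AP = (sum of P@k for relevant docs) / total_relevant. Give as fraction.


Computing P@k for each relevant position:
Position 1: not relevant
Position 2: relevant, P@2 = 1/2 = 1/2
Position 3: relevant, P@3 = 2/3 = 2/3
Position 4: not relevant
Position 5: not relevant
Position 6: relevant, P@6 = 3/6 = 1/2
Position 7: not relevant
Position 8: relevant, P@8 = 4/8 = 1/2
Position 9: relevant, P@9 = 5/9 = 5/9
Position 10: not relevant
Position 11: not relevant
Position 12: not relevant
Position 13: relevant, P@13 = 6/13 = 6/13
Sum of P@k = 1/2 + 2/3 + 1/2 + 1/2 + 5/9 + 6/13 = 745/234
AP = 745/234 / 6 = 745/1404

745/1404


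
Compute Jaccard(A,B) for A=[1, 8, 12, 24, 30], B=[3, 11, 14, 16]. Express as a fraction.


A intersect B = []
|A intersect B| = 0
A union B = [1, 3, 8, 11, 12, 14, 16, 24, 30]
|A union B| = 9
Jaccard = 0/9 = 0

0


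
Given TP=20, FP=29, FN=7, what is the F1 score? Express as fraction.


F1 = 2 * P * R / (P + R)
P = TP/(TP+FP) = 20/49 = 20/49
R = TP/(TP+FN) = 20/27 = 20/27
2 * P * R = 2 * 20/49 * 20/27 = 800/1323
P + R = 20/49 + 20/27 = 1520/1323
F1 = 800/1323 / 1520/1323 = 10/19

10/19


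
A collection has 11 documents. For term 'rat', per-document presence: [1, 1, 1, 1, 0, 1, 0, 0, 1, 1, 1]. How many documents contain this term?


Checking each document for 'rat':
Doc 1: present
Doc 2: present
Doc 3: present
Doc 4: present
Doc 5: absent
Doc 6: present
Doc 7: absent
Doc 8: absent
Doc 9: present
Doc 10: present
Doc 11: present
df = sum of presences = 1 + 1 + 1 + 1 + 0 + 1 + 0 + 0 + 1 + 1 + 1 = 8

8


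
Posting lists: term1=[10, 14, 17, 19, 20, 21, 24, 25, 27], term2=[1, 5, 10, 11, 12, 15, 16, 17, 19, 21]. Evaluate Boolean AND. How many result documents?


Boolean AND: find intersection of posting lists
term1 docs: [10, 14, 17, 19, 20, 21, 24, 25, 27]
term2 docs: [1, 5, 10, 11, 12, 15, 16, 17, 19, 21]
Intersection: [10, 17, 19, 21]
|intersection| = 4

4


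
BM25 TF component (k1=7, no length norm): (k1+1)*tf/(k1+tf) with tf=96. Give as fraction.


BM25 TF component = (k1+1)*tf / (k1+tf)
k1 = 7, tf = 96
Numerator = (7+1)*96 = 768
Denominator = 7 + 96 = 103
= 768/103 = 768/103

768/103


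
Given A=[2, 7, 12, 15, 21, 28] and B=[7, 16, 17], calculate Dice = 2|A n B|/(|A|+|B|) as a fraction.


A intersect B = [7]
|A intersect B| = 1
|A| = 6, |B| = 3
Dice = 2*1 / (6+3)
= 2 / 9 = 2/9

2/9


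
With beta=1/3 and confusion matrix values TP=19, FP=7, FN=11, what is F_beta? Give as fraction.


P = TP/(TP+FP) = 19/26 = 19/26
R = TP/(TP+FN) = 19/30 = 19/30
beta^2 = 1/3^2 = 1/9
(1 + beta^2) = 10/9
Numerator = (1+beta^2)*P*R = 361/702
Denominator = beta^2*P + R = 19/234 + 19/30 = 418/585
F_beta = 95/132

95/132


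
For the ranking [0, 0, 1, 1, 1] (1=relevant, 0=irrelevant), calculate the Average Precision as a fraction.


Computing P@k for each relevant position:
Position 1: not relevant
Position 2: not relevant
Position 3: relevant, P@3 = 1/3 = 1/3
Position 4: relevant, P@4 = 2/4 = 1/2
Position 5: relevant, P@5 = 3/5 = 3/5
Sum of P@k = 1/3 + 1/2 + 3/5 = 43/30
AP = 43/30 / 3 = 43/90

43/90


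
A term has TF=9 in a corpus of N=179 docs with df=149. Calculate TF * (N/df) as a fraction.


TF * (N/df)
= 9 * (179/149)
= 9 * 179/149
= 1611/149

1611/149


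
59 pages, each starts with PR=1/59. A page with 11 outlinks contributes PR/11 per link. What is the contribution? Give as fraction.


Initial PR = 1/59 = 1/59
Outlinks = 11
Contribution per link = PR / outlinks
= 1/59 / 11
= 1/649

1/649


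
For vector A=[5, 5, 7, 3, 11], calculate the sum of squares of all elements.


|A|^2 = sum of squared components
A[0]^2 = 5^2 = 25
A[1]^2 = 5^2 = 25
A[2]^2 = 7^2 = 49
A[3]^2 = 3^2 = 9
A[4]^2 = 11^2 = 121
Sum = 25 + 25 + 49 + 9 + 121 = 229

229


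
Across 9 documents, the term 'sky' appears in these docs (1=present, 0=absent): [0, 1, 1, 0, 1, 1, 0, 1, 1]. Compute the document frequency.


Checking each document for 'sky':
Doc 1: absent
Doc 2: present
Doc 3: present
Doc 4: absent
Doc 5: present
Doc 6: present
Doc 7: absent
Doc 8: present
Doc 9: present
df = sum of presences = 0 + 1 + 1 + 0 + 1 + 1 + 0 + 1 + 1 = 6

6


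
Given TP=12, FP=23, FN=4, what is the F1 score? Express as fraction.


F1 = 2 * P * R / (P + R)
P = TP/(TP+FP) = 12/35 = 12/35
R = TP/(TP+FN) = 12/16 = 3/4
2 * P * R = 2 * 12/35 * 3/4 = 18/35
P + R = 12/35 + 3/4 = 153/140
F1 = 18/35 / 153/140 = 8/17

8/17


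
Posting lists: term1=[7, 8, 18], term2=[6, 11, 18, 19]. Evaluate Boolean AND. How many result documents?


Boolean AND: find intersection of posting lists
term1 docs: [7, 8, 18]
term2 docs: [6, 11, 18, 19]
Intersection: [18]
|intersection| = 1

1


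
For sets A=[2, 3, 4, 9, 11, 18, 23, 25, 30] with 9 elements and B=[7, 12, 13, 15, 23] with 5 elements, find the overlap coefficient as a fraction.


A intersect B = [23]
|A intersect B| = 1
min(|A|, |B|) = min(9, 5) = 5
Overlap = 1 / 5 = 1/5

1/5


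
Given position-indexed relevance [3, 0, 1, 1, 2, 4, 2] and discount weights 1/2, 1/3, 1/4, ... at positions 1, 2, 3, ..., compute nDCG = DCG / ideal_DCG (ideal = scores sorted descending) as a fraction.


Position discount weights w_i = 1/(i+1) for i=1..7:
Weights = [1/2, 1/3, 1/4, 1/5, 1/6, 1/7, 1/8]
Actual relevance: [3, 0, 1, 1, 2, 4, 2]
DCG = 3/2 + 0/3 + 1/4 + 1/5 + 2/6 + 4/7 + 2/8 = 326/105
Ideal relevance (sorted desc): [4, 3, 2, 2, 1, 1, 0]
Ideal DCG = 4/2 + 3/3 + 2/4 + 2/5 + 1/6 + 1/7 + 0/8 = 442/105
nDCG = DCG / ideal_DCG = 326/105 / 442/105 = 163/221

163/221


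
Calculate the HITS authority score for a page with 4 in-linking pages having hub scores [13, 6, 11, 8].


Authority = sum of hub scores of in-linkers
In-link 1: hub score = 13
In-link 2: hub score = 6
In-link 3: hub score = 11
In-link 4: hub score = 8
Authority = 13 + 6 + 11 + 8 = 38

38


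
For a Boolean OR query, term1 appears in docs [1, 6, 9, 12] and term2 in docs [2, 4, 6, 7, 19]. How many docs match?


Boolean OR: find union of posting lists
term1 docs: [1, 6, 9, 12]
term2 docs: [2, 4, 6, 7, 19]
Union: [1, 2, 4, 6, 7, 9, 12, 19]
|union| = 8

8


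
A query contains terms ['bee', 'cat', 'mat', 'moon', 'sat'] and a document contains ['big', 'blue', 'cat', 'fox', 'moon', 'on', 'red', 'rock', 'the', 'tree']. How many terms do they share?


Query terms: ['bee', 'cat', 'mat', 'moon', 'sat']
Document terms: ['big', 'blue', 'cat', 'fox', 'moon', 'on', 'red', 'rock', 'the', 'tree']
Common terms: ['cat', 'moon']
Overlap count = 2

2


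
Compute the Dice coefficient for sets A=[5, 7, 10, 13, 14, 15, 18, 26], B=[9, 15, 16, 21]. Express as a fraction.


A intersect B = [15]
|A intersect B| = 1
|A| = 8, |B| = 4
Dice = 2*1 / (8+4)
= 2 / 12 = 1/6

1/6


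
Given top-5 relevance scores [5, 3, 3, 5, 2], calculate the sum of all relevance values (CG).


Cumulative Gain = sum of relevance scores
Position 1: rel=5, running sum=5
Position 2: rel=3, running sum=8
Position 3: rel=3, running sum=11
Position 4: rel=5, running sum=16
Position 5: rel=2, running sum=18
CG = 18

18


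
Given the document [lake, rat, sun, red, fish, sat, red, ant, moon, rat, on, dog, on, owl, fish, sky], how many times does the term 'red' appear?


Document has 16 words
Scanning for 'red':
Found at positions: [3, 6]
Count = 2

2


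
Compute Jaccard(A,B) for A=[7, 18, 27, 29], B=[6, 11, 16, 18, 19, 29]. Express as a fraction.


A intersect B = [18, 29]
|A intersect B| = 2
A union B = [6, 7, 11, 16, 18, 19, 27, 29]
|A union B| = 8
Jaccard = 2/8 = 1/4

1/4


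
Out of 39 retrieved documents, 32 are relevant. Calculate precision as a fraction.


Precision = relevant_retrieved / total_retrieved
= 32 / 39
= 32 / (32 + 7)
= 32/39

32/39


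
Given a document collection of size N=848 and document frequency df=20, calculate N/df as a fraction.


IDF ratio = N / df
= 848 / 20
= 212/5

212/5


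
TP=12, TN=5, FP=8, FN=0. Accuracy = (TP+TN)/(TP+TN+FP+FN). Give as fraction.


Accuracy = (TP + TN) / (TP + TN + FP + FN)
TP + TN = 12 + 5 = 17
Total = 12 + 5 + 8 + 0 = 25
Accuracy = 17 / 25 = 17/25

17/25


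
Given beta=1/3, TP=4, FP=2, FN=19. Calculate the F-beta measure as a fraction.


P = TP/(TP+FP) = 4/6 = 2/3
R = TP/(TP+FN) = 4/23 = 4/23
beta^2 = 1/3^2 = 1/9
(1 + beta^2) = 10/9
Numerator = (1+beta^2)*P*R = 80/621
Denominator = beta^2*P + R = 2/27 + 4/23 = 154/621
F_beta = 40/77

40/77


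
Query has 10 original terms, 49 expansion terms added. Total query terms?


Original terms: 10
Expansion terms: 49
Total = 10 + 49 = 59

59


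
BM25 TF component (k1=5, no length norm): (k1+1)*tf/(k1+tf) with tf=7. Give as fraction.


BM25 TF component = (k1+1)*tf / (k1+tf)
k1 = 5, tf = 7
Numerator = (5+1)*7 = 42
Denominator = 5 + 7 = 12
= 42/12 = 7/2

7/2
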